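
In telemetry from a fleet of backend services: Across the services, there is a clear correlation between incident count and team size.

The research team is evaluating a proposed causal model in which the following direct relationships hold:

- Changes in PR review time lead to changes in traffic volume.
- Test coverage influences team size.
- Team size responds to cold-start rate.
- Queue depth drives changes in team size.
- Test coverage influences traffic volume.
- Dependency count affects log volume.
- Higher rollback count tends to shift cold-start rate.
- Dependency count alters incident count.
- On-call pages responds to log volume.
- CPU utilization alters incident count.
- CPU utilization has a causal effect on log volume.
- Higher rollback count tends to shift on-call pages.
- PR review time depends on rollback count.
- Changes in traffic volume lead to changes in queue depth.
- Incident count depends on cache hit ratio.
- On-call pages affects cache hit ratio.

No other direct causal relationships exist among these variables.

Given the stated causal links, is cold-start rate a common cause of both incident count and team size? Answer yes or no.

Cold-start rate has no stated causal path to incident count. A confounder must cause both variables, so cold-start rate does not qualify.

no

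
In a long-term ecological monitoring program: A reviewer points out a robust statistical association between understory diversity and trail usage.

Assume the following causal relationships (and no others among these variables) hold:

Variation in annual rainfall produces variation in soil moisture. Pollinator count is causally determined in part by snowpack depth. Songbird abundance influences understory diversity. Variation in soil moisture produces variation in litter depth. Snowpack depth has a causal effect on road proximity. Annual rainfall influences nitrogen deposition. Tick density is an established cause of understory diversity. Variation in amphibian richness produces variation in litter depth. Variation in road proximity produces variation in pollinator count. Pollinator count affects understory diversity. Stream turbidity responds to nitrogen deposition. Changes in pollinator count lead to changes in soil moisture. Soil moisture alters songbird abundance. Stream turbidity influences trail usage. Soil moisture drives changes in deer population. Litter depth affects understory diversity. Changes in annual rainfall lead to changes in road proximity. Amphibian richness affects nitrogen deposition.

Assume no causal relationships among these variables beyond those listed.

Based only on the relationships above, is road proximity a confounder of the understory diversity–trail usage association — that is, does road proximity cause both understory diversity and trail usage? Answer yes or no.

Road proximity has no stated causal path to trail usage. A confounder must cause both variables, so road proximity does not qualify.

no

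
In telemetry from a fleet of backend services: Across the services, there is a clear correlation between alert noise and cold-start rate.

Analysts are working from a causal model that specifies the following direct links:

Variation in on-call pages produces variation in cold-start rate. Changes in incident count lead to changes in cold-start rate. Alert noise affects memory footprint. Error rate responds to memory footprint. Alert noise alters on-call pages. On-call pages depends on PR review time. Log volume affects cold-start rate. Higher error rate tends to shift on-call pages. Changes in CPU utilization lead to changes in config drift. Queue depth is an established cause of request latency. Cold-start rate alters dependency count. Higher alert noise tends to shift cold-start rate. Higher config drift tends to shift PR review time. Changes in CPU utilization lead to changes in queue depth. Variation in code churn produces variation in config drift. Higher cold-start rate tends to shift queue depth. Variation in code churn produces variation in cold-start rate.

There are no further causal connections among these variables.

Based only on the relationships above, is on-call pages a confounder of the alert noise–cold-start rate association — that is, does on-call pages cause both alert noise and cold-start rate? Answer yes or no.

no

On-call pages has no stated causal path to alert noise. A confounder must cause both variables, so on-call pages does not qualify.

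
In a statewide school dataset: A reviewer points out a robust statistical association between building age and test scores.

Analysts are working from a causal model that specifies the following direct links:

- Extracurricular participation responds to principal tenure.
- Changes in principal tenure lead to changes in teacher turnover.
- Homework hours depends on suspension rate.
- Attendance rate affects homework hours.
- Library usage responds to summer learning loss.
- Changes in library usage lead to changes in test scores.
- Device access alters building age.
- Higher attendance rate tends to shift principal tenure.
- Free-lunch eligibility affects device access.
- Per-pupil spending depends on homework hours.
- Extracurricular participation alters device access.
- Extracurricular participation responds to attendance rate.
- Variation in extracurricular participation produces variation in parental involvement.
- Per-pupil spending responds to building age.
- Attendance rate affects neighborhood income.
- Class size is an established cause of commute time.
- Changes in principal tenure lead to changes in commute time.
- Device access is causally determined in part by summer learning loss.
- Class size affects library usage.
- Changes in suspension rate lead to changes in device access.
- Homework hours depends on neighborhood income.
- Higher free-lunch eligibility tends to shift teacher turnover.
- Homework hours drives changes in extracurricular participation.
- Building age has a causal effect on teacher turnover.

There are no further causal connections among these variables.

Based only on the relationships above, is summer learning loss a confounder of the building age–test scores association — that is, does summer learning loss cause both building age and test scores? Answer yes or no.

Summer learning loss has a causal path to building age (summer learning loss → device access → building age) and to test scores (summer learning loss → library usage → test scores), so it is a common cause of both — a confounder.

yes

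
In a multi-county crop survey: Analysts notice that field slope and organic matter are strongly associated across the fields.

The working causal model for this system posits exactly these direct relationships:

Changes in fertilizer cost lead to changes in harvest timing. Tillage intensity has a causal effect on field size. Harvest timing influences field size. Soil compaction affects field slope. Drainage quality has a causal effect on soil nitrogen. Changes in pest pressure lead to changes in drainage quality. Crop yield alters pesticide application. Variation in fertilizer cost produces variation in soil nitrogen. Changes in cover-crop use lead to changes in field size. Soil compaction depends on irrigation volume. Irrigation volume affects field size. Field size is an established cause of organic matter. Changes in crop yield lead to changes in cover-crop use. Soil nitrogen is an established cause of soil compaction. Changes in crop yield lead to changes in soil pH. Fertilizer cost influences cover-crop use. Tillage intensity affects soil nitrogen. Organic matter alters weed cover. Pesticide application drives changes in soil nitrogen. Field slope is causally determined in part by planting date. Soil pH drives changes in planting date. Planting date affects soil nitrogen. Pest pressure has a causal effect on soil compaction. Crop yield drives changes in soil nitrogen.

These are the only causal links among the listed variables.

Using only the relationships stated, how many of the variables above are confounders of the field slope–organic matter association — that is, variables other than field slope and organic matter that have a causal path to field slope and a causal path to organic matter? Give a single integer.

4

The common causes are: crop yield (to field slope via crop yield → soil nitrogen → soil compaction → field slope; to organic matter via crop yield → cover-crop use → field size → organic matter); fertilizer cost (to field slope via fertilizer cost → soil nitrogen → soil compaction → field slope; to organic matter via fertilizer cost → harvest timing → field size → organic matter); irrigation volume (to field slope via irrigation volume → soil compaction → field slope; to organic matter via irrigation volume → field size → organic matter); tillage intensity (to field slope via tillage intensity → soil nitrogen → soil compaction → field slope; to organic matter via tillage intensity → field size → organic matter).
Every other variable lacks a causal path to at least one of field slope and organic matter.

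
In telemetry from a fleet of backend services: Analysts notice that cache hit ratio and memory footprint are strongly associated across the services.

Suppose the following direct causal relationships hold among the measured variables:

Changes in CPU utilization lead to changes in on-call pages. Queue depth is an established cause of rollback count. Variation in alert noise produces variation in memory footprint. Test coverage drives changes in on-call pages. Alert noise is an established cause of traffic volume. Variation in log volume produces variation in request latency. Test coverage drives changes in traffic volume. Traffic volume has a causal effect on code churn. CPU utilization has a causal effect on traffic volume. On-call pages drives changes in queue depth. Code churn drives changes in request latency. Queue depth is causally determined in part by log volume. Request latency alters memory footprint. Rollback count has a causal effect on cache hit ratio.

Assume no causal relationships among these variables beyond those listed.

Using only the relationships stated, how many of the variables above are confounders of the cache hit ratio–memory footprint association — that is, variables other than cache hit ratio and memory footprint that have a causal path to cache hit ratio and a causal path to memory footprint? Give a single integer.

The common causes are: CPU utilization (to cache hit ratio via CPU utilization → on-call pages → queue depth → rollback count → cache hit ratio; to memory footprint via CPU utilization → traffic volume → code churn → request latency → memory footprint); log volume (to cache hit ratio via log volume → queue depth → rollback count → cache hit ratio; to memory footprint via log volume → request latency → memory footprint); test coverage (to cache hit ratio via test coverage → on-call pages → queue depth → rollback count → cache hit ratio; to memory footprint via test coverage → traffic volume → code churn → request latency → memory footprint).
Every other variable lacks a causal path to at least one of cache hit ratio and memory footprint.

3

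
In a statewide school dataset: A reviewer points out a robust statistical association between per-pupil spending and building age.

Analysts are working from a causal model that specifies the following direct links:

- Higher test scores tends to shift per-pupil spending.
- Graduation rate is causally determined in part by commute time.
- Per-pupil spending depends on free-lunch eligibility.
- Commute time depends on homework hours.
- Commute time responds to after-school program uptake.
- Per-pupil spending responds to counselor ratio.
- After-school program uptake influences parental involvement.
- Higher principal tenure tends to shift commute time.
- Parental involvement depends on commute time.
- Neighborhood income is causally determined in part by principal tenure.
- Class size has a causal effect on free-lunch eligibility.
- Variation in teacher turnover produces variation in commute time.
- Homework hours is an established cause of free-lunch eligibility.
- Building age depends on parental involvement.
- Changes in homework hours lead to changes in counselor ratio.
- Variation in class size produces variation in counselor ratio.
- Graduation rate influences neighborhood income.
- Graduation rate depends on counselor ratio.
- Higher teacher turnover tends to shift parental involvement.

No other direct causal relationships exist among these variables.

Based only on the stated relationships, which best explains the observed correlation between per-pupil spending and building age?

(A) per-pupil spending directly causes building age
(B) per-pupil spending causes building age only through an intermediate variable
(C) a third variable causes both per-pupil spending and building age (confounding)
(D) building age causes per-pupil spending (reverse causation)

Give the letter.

C

Homework hours causes per-pupil spending (homework hours → free-lunch eligibility → per-pupil spending) and building age (homework hours → commute time → parental involvement → building age) — a common cause creating the correlation.
There is no stated path from per-pupil spending to building age or from building age to per-pupil spending, so neither direct nor reverse causation applies.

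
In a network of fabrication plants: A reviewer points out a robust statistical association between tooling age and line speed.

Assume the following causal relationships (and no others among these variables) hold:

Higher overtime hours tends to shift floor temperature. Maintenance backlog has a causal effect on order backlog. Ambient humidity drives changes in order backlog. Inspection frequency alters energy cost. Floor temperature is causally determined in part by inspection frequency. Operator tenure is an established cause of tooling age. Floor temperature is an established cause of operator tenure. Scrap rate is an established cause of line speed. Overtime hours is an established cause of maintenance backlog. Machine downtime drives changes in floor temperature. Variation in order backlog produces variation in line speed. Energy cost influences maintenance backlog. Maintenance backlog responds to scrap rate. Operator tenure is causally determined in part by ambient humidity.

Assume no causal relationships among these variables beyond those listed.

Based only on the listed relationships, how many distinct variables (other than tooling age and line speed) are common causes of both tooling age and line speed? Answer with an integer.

The common causes are: ambient humidity (to tooling age via ambient humidity → operator tenure → tooling age; to line speed via ambient humidity → order backlog → line speed); inspection frequency (to tooling age via inspection frequency → floor temperature → operator tenure → tooling age; to line speed via inspection frequency → energy cost → maintenance backlog → order backlog → line speed); overtime hours (to tooling age via overtime hours → floor temperature → operator tenure → tooling age; to line speed via overtime hours → maintenance backlog → order backlog → line speed).
Every other variable lacks a causal path to at least one of tooling age and line speed.

3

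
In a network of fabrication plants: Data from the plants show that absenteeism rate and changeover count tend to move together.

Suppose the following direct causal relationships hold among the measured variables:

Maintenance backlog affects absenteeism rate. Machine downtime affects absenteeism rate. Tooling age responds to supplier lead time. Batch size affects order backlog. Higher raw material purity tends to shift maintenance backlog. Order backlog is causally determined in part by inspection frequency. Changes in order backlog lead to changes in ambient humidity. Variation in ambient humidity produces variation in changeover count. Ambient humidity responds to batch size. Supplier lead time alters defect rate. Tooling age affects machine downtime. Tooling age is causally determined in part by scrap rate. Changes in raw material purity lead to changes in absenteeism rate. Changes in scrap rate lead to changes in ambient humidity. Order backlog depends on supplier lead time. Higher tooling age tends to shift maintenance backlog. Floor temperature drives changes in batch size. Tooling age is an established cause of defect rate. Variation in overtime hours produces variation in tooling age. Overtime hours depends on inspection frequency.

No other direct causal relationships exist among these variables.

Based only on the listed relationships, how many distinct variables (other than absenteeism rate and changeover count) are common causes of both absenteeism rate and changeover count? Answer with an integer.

3

The common causes are: inspection frequency (to absenteeism rate via inspection frequency → overtime hours → tooling age → machine downtime → absenteeism rate; to changeover count via inspection frequency → order backlog → ambient humidity → changeover count); scrap rate (to absenteeism rate via scrap rate → tooling age → machine downtime → absenteeism rate; to changeover count via scrap rate → ambient humidity → changeover count); supplier lead time (to absenteeism rate via supplier lead time → tooling age → machine downtime → absenteeism rate; to changeover count via supplier lead time → order backlog → ambient humidity → changeover count).
Every other variable lacks a causal path to at least one of absenteeism rate and changeover count.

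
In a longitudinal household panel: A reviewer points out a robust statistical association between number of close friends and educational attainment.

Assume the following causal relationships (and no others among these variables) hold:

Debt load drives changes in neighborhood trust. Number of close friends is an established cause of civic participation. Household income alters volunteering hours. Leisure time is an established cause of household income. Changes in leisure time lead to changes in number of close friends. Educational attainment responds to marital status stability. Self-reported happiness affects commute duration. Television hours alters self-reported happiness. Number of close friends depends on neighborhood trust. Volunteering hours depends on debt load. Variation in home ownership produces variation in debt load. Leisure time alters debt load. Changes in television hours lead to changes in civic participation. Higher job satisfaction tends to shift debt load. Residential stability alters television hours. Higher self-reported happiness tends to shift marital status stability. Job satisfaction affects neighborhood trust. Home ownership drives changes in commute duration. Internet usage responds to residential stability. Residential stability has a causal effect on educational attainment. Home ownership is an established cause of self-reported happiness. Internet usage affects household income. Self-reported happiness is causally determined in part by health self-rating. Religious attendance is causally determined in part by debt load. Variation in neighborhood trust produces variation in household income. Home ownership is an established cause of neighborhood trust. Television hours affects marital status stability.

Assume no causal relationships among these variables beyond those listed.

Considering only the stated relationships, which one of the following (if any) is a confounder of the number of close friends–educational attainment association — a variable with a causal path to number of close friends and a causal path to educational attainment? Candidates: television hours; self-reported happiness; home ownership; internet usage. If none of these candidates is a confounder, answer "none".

Home ownership causes number of close friends (home ownership → neighborhood trust → number of close friends) and also causes educational attainment (home ownership → self-reported happiness → marital status stability → educational attainment); it is a common cause of both.
Each of the other candidates lacks a causal path to at least one of number of close friends and educational attainment, so they do not confound the relationship.

home ownership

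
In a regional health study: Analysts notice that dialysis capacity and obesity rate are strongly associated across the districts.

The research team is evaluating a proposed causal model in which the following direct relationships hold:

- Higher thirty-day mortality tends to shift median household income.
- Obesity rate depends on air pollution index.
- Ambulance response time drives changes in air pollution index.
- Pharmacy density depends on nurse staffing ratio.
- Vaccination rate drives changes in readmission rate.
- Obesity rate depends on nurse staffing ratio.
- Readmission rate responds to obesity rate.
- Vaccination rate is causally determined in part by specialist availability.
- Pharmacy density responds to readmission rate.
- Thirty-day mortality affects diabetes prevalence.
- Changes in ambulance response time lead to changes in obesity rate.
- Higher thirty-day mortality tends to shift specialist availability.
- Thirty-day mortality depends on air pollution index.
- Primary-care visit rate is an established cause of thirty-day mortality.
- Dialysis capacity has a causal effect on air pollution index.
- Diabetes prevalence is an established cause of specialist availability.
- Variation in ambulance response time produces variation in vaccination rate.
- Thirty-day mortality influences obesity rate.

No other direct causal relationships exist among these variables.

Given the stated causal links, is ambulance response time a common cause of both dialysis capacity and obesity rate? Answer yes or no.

no

Ambulance response time has no stated causal path to dialysis capacity. A confounder must cause both variables, so ambulance response time does not qualify.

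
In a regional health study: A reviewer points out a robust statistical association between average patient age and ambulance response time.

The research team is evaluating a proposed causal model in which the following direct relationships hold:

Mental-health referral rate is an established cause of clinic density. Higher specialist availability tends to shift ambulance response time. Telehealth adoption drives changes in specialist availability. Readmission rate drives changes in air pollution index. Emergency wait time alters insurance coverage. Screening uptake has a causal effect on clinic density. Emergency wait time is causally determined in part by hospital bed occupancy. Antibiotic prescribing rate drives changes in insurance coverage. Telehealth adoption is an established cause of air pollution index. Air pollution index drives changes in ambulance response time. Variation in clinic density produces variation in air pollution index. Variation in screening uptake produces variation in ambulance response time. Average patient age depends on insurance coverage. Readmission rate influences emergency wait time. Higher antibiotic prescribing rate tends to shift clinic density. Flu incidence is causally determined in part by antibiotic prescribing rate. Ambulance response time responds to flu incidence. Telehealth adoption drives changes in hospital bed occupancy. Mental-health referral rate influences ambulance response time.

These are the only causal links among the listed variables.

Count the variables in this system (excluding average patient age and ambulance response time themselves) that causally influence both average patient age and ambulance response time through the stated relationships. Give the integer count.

3

The common causes are: antibiotic prescribing rate (to average patient age via antibiotic prescribing rate → insurance coverage → average patient age; to ambulance response time via antibiotic prescribing rate → flu incidence → ambulance response time); readmission rate (to average patient age via readmission rate → emergency wait time → insurance coverage → average patient age; to ambulance response time via readmission rate → air pollution index → ambulance response time); telehealth adoption (to average patient age via telehealth adoption → hospital bed occupancy → emergency wait time → insurance coverage → average patient age; to ambulance response time via telehealth adoption → air pollution index → ambulance response time).
Every other variable lacks a causal path to at least one of average patient age and ambulance response time.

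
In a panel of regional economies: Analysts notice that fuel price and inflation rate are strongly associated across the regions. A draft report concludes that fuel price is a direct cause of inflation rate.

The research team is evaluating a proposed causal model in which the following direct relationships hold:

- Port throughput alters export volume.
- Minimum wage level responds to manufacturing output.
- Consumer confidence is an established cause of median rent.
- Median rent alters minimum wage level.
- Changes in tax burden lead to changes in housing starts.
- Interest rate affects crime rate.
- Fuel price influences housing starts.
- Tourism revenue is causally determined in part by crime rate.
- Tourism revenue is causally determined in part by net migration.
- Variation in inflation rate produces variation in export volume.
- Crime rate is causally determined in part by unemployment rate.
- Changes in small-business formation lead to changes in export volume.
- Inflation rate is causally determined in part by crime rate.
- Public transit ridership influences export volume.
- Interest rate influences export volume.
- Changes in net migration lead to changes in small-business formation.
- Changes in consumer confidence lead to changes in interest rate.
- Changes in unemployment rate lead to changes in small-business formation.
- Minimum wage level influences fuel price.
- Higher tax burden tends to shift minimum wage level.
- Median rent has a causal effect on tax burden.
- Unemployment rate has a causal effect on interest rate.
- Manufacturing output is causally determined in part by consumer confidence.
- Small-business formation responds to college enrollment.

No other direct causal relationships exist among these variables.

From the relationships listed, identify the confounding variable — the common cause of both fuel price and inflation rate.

consumer confidence

Consumer confidence has a causal path to fuel price (consumer confidence → manufacturing output → minimum wage level → fuel price) and a separate causal path to inflation rate (consumer confidence → interest rate → crime rate → inflation rate), so it is a common cause of both.
No stated relationship gives fuel price a causal route to inflation rate, so the correlation is explained by the shared upstream cause rather than a direct effect.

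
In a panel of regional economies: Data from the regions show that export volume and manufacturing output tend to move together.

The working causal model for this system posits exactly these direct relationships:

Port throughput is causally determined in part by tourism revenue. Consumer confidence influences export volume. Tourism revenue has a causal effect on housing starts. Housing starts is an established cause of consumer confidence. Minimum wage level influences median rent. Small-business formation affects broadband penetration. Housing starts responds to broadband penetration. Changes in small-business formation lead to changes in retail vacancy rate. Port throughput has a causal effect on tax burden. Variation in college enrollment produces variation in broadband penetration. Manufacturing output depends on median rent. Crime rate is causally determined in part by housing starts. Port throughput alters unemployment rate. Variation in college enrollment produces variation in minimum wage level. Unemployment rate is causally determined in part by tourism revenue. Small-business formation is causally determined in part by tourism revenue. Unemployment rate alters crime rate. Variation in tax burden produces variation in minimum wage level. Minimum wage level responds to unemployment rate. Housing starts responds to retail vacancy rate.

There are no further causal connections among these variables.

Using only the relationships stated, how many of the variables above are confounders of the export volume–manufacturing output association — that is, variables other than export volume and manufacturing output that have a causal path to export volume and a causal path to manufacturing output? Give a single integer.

2

The common causes are: college enrollment (to export volume via college enrollment → broadband penetration → housing starts → consumer confidence → export volume; to manufacturing output via college enrollment → minimum wage level → median rent → manufacturing output); tourism revenue (to export volume via tourism revenue → housing starts → consumer confidence → export volume; to manufacturing output via tourism revenue → unemployment rate → minimum wage level → median rent → manufacturing output).
Every other variable lacks a causal path to at least one of export volume and manufacturing output.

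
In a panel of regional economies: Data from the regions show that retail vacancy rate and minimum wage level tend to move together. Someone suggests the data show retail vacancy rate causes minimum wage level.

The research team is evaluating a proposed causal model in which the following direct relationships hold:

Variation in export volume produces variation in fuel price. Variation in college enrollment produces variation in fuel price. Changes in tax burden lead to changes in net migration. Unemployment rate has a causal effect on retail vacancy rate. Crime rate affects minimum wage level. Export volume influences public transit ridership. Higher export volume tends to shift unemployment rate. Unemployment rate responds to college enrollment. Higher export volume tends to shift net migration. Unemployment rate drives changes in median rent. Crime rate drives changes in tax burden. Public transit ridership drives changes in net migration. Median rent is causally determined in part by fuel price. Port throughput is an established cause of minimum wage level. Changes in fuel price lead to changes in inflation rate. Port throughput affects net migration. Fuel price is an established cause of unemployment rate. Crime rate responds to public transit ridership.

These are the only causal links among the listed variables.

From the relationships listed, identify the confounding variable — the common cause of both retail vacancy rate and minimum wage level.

Export volume has a causal path to retail vacancy rate (export volume → unemployment rate → retail vacancy rate) and a separate causal path to minimum wage level (export volume → public transit ridership → crime rate → minimum wage level), so it is a common cause of both.
No stated relationship gives retail vacancy rate a causal route to minimum wage level, so the correlation is explained by the shared upstream cause rather than a direct effect.

export volume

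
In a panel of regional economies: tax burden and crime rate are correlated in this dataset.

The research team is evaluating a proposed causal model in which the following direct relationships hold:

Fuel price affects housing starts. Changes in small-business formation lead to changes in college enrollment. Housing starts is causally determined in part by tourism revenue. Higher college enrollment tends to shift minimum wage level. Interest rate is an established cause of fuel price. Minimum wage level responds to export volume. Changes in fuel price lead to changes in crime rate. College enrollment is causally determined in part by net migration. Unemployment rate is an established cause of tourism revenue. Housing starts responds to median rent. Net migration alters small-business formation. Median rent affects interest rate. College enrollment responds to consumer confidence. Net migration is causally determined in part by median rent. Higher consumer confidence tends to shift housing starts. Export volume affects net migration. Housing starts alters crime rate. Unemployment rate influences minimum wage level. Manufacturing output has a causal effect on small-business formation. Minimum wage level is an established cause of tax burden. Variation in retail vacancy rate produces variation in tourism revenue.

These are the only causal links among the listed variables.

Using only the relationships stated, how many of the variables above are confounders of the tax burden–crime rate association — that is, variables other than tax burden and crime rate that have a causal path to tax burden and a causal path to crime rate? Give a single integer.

3

The common causes are: consumer confidence (to tax burden via consumer confidence → college enrollment → minimum wage level → tax burden; to crime rate via consumer confidence → housing starts → crime rate); median rent (to tax burden via median rent → net migration → college enrollment → minimum wage level → tax burden; to crime rate via median rent → housing starts → crime rate); unemployment rate (to tax burden via unemployment rate → minimum wage level → tax burden; to crime rate via unemployment rate → tourism revenue → housing starts → crime rate).
Every other variable lacks a causal path to at least one of tax burden and crime rate.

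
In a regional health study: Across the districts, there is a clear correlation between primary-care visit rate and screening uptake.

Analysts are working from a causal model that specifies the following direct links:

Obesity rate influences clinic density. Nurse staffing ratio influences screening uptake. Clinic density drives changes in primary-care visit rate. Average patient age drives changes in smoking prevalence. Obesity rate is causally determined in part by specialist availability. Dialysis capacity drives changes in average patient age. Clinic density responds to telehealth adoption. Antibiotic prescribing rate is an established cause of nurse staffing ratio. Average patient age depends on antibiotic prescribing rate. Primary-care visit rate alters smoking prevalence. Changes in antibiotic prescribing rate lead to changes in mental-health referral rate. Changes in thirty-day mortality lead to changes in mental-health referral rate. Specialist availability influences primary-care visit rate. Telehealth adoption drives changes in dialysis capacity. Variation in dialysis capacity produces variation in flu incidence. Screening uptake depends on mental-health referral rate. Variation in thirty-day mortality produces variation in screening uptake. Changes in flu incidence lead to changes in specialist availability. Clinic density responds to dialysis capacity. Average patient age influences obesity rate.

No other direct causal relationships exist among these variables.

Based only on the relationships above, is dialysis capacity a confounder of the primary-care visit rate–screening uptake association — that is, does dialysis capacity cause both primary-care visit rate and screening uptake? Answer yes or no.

Dialysis capacity has no stated causal path to screening uptake. A confounder must cause both variables, so dialysis capacity does not qualify.

no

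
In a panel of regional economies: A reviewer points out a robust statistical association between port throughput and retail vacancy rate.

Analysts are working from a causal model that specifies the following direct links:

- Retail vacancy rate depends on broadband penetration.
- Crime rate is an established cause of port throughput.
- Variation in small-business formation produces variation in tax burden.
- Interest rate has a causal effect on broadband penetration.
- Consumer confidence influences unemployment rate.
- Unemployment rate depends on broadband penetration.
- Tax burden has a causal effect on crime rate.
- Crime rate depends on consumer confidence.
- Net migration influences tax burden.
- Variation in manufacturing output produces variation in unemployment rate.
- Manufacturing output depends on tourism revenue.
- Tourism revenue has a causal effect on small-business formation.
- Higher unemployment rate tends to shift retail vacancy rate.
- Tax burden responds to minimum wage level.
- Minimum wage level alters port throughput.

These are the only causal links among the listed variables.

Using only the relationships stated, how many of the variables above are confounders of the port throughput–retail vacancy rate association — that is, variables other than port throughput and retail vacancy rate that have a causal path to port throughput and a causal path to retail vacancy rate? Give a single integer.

2

The common causes are: consumer confidence (to port throughput via consumer confidence → crime rate → port throughput; to retail vacancy rate via consumer confidence → unemployment rate → retail vacancy rate); tourism revenue (to port throughput via tourism revenue → small-business formation → tax burden → crime rate → port throughput; to retail vacancy rate via tourism revenue → manufacturing output → unemployment rate → retail vacancy rate).
Every other variable lacks a causal path to at least one of port throughput and retail vacancy rate.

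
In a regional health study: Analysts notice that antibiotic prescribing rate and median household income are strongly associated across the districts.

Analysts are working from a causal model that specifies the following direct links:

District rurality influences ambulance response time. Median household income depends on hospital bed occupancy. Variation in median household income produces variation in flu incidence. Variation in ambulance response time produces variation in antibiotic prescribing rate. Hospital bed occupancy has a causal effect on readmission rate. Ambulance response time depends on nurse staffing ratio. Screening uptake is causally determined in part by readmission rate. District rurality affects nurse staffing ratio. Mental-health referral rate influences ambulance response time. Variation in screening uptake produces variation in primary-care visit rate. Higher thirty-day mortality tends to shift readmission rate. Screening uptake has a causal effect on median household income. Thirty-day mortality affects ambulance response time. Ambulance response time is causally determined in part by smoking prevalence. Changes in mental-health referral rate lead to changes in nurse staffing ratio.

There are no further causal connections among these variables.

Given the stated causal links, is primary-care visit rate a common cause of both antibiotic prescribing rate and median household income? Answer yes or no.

Primary-care visit rate has no stated causal path to either antibiotic prescribing rate or median household income. A confounder must cause both variables, so primary-care visit rate does not qualify.

no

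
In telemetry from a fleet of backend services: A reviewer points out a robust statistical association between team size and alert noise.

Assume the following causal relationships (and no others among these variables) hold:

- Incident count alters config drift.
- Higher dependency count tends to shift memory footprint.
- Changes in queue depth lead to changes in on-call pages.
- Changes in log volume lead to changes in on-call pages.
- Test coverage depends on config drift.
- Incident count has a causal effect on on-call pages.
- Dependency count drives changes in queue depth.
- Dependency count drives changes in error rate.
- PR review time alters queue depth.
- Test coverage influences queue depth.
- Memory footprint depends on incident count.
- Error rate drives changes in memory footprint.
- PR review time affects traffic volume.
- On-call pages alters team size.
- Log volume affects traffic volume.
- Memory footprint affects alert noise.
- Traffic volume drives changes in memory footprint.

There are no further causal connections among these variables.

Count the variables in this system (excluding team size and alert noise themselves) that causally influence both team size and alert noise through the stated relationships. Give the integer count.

The common causes are: PR review time (to team size via PR review time → queue depth → on-call pages → team size; to alert noise via PR review time → traffic volume → memory footprint → alert noise); dependency count (to team size via dependency count → queue depth → on-call pages → team size; to alert noise via dependency count → memory footprint → alert noise); incident count (to team size via incident count → on-call pages → team size; to alert noise via incident count → memory footprint → alert noise); log volume (to team size via log volume → on-call pages → team size; to alert noise via log volume → traffic volume → memory footprint → alert noise).
Every other variable lacks a causal path to at least one of team size and alert noise.

4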